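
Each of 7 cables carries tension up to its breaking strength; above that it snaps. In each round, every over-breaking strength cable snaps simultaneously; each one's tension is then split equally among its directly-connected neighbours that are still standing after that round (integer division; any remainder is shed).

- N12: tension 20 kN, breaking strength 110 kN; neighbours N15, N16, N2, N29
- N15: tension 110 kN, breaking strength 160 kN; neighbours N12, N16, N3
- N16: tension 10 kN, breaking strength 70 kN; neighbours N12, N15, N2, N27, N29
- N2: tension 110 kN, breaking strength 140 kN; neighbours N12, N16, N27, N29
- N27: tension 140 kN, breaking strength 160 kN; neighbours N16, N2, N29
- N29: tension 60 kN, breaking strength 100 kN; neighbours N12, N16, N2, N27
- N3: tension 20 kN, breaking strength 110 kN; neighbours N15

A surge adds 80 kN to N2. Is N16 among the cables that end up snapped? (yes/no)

yes

Round 1 — N2 at 190 > 140. N2 snaps.
  N2 sheds 190 kN to N12, N16, N27, N29: 47 each (2 lost).
    N12: 20+47 = 67 ≤ 110
    N16: 10+47 = 57 ≤ 70
    N27: 140+47 = 187 > 160
    N29: 60+47 = 107 > 100
Round 2 — N27, N29 snap.
  N27 sheds 187 kN to N16: 187 each.
    N16: 57+187 = 244 > 70
  N29 sheds 107 kN to N12, N16: 53 each (1 lost).
    N12: 67+53 = 120 > 110
    N16: 244+53 = 297 > 70
Round 3 — N12, N16 snap.
  N12 sheds 120 kN to N15: 120 each.
    N15: 110+120 = 230 > 160
  N16 sheds 297 kN to N15: 297 each.
    N15: 230+297 = 527 > 160
Round 4 — N15 snaps.
  N15 sheds 527 kN to N3: 527 each.
    N3: 20+527 = 547 > 110
Round 5 — N3 snaps.
  N3 sheds 547 kN: no online neighbours, lost.
No further breaks.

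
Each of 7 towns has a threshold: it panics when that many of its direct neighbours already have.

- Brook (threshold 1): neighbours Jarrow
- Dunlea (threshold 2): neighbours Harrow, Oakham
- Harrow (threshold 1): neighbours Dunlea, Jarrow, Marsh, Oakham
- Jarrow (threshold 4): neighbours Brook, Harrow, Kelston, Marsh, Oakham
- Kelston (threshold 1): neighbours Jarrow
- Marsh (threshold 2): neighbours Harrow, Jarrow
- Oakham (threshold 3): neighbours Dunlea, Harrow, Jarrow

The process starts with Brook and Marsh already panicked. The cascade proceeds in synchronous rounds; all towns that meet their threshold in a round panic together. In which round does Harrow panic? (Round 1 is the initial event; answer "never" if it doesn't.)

Round 1 — Brook, Marsh panic (initial).
Round 2 — checking thresholds:
  Harrow: 1 of 4 neighbours ≥ 1, panics.
  Jarrow: 2 of 5 neighbours < 4, below threshold.
Round 3 — no new panics; cascade stops.

2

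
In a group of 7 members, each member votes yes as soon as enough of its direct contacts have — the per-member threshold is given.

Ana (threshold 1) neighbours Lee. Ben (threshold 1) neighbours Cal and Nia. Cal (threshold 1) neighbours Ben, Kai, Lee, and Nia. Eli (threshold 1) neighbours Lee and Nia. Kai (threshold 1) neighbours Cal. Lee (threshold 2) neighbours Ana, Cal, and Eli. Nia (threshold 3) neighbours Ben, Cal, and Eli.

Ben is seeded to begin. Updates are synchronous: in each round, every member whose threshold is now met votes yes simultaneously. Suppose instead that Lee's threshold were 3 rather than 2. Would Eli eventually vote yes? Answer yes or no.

With Lee's threshold at 3:
Round 1 — Ben votes yes (initial).
Round 2 — checking thresholds:
  Cal: 1 of 4 neighbours ≥ 1, votes yes.
  Nia: 1 of 3 neighbours < 3, holds.
Round 3 — checking thresholds:
  Kai: 1 of 1 neighbours ≥ 1, votes yes.
  Lee: 1 of 3 neighbours < 3, holds.
  Nia: 2 of 3 neighbours < 3, holds.
Round 4 — no new yes votes; cascade stops.

no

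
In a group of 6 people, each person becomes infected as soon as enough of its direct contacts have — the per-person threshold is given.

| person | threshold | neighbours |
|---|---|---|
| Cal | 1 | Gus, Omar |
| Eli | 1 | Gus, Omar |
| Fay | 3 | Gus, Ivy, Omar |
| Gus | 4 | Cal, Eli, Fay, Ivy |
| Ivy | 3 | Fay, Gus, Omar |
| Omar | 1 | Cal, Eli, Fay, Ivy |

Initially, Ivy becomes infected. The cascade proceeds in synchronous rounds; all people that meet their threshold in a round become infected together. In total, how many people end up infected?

4

Round 1 — Ivy becomes infected (initial).
Round 2 — checking thresholds:
  Fay: 1 of 3 neighbours < 3, holds.
  Gus: 1 of 4 neighbours < 4, holds.
  Omar: 1 of 4 neighbours ≥ 1, becomes infected.
Round 3 — checking thresholds:
  Cal: 1 of 2 neighbours ≥ 1, becomes infected.
  Eli: 1 of 2 neighbours ≥ 1, becomes infected.
  Fay: 2 of 3 neighbours < 3, holds.
  Gus: 1 of 4 neighbours < 4, holds.
Round 4 — no new infections; cascade stops.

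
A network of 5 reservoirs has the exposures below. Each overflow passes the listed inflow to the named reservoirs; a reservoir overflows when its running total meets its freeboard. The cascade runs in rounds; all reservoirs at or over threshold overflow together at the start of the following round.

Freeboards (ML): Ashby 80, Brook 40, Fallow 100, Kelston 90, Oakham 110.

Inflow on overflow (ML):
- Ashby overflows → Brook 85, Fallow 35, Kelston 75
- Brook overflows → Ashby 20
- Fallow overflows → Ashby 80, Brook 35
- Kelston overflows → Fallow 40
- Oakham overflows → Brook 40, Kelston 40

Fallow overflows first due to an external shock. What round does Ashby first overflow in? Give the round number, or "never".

2

Round 1 — Fallow overflows (initial).
  Ashby: +80 → 80 ≥ 80
  Brook: +35 → 35 < 40
Round 2 — Ashby overflows.
  Brook: +85 → 120 ≥ 40
  Kelston: +75 → 75 < 90
Round 3 — Brook overflows.
No further overflows.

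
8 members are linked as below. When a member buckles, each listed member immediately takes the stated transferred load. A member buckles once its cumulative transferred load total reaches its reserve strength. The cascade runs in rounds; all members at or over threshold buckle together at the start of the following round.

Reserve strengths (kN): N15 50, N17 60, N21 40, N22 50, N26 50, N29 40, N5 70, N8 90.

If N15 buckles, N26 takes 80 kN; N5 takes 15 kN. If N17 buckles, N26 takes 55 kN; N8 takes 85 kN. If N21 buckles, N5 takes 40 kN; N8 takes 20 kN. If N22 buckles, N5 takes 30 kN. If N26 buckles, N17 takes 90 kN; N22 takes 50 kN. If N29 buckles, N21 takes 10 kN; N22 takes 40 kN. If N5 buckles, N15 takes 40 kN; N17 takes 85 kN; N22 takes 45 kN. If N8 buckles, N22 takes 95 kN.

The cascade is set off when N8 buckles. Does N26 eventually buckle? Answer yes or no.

no

Round 1 — N8 buckles (initial).
  N22: +95 → 95 ≥ 50
Round 2 — N22 buckles.
  N5: +30 → 30 < 70
No further bucklings.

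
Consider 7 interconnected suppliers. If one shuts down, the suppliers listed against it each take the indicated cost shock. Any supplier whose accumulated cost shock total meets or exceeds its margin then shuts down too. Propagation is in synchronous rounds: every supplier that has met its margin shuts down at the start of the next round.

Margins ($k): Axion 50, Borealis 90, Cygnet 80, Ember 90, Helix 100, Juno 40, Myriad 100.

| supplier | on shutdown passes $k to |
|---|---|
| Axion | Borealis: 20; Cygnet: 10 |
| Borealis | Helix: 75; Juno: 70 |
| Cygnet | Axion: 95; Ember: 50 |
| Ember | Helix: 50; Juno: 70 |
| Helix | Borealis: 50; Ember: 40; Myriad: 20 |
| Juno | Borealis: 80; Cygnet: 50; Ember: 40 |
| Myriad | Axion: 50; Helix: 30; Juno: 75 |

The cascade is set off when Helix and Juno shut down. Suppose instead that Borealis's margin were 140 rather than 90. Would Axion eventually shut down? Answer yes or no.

no

With Borealis's margin at 140:
Round 1 — Helix, Juno shut down (initial).
  Borealis: +50+80 → 130 < 140
  Cygnet: +50 → 50 < 80
  Ember: +40+40 → 80 < 90
  Myriad: +20 → 20 < 100
No further shutdowns.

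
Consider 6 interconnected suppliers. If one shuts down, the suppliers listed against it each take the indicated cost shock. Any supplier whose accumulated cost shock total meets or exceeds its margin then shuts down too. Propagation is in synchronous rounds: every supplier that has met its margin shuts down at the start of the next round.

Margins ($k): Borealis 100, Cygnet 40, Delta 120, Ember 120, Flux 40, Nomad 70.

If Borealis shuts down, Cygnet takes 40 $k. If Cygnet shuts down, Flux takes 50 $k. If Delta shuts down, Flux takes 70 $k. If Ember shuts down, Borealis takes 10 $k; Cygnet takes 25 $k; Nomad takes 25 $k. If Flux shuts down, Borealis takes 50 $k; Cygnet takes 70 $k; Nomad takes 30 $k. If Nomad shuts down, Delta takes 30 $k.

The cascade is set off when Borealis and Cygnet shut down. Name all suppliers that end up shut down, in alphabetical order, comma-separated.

Round 1 — Borealis, Cygnet shut down (initial).
  Flux: +50 → 50 ≥ 40
Round 2 — Flux shuts down.
  Nomad: +30 → 30 < 70
No further shutdowns.

Borealis, Cygnet, Flux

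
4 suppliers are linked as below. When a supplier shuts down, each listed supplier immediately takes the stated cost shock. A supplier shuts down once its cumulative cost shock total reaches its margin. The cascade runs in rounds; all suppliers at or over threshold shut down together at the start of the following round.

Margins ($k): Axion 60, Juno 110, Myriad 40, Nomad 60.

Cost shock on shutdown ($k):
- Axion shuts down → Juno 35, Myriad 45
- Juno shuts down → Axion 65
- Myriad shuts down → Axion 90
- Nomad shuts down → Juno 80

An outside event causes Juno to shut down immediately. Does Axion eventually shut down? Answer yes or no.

yes

Round 1 — Juno shuts down (initial).
  Axion: +65 → 65 ≥ 60
Round 2 — Axion shuts down.
  Myriad: +45 → 45 ≥ 40
Round 3 — Myriad shuts down.
No further shutdowns.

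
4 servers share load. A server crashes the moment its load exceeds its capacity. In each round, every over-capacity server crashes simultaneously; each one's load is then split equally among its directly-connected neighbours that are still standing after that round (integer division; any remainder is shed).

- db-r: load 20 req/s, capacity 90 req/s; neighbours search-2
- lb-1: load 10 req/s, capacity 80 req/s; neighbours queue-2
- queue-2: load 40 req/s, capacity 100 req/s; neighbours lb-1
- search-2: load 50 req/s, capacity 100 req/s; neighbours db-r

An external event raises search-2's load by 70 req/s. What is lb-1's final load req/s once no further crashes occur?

Round 1 — search-2 at 120 > 100. search-2 crashes.
  search-2 sheds 120 req/s to db-r: 120 each.
    db-r: 20+120 = 140 > 90
Round 2 — db-r crashes.
  db-r sheds 140 req/s: no online neighbours, lost.
No further crashes.

10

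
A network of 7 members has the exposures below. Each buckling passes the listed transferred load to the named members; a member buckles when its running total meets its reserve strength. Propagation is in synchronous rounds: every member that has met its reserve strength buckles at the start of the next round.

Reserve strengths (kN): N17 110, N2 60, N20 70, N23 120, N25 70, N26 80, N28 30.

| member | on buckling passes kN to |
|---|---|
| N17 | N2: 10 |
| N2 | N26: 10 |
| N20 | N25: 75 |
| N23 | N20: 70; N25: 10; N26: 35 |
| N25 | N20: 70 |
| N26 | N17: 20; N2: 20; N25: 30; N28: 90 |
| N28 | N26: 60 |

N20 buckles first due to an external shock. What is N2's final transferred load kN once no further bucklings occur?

Round 1 — N20 buckles (initial).
  N25: +75 → 75 ≥ 70
Round 2 — N25 buckles.
No further bucklings.

0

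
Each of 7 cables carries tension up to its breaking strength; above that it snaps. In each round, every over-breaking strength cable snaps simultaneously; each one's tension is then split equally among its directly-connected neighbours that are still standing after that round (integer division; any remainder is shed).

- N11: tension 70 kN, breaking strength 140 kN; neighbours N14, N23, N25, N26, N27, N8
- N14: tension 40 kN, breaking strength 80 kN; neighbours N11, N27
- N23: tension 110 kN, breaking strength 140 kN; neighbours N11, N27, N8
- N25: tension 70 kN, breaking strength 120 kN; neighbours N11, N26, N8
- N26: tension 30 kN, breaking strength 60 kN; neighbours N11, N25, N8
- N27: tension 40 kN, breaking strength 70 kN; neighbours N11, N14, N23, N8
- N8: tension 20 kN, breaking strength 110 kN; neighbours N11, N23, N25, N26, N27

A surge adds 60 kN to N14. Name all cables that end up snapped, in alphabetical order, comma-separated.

Round 1 — N14 at 100 > 80. N14 snaps.
  N14 sheds 100 kN to N11, N27: 50 each.
    N11: 70+50 = 120 ≤ 140
    N27: 40+50 = 90 > 70
Round 2 — N27 snaps.
  N27 sheds 90 kN to N11, N23, N8: 30 each.
    N11: 120+30 = 150 > 140
    N23: 110+30 = 140 ≤ 140
    N8: 20+30 = 50 ≤ 110
Round 3 — N11 snaps.
  N11 sheds 150 kN to N23, N25, N26, N8: 37 each (2 lost).
    N23: 140+37 = 177 > 140
    N25: 70+37 = 107 ≤ 120
    N26: 30+37 = 67 > 60
    N8: 50+37 = 87 ≤ 110
Round 4 — N23, N26 snap.
  N23 sheds 177 kN to N8: 177 each.
    N8: 87+177 = 264 > 110
  N26 sheds 67 kN to N25, N8: 33 each (1 lost).
    N25: 107+33 = 140 > 120
    N8: 264+33 = 297 > 110
Round 5 — N25, N8 snap.
  N25 sheds 140 kN: no online neighbours, lost.
  N8 sheds 297 kN: no online neighbours, lost.
No further breaks.

N11, N14, N23, N25, N26, N27, N8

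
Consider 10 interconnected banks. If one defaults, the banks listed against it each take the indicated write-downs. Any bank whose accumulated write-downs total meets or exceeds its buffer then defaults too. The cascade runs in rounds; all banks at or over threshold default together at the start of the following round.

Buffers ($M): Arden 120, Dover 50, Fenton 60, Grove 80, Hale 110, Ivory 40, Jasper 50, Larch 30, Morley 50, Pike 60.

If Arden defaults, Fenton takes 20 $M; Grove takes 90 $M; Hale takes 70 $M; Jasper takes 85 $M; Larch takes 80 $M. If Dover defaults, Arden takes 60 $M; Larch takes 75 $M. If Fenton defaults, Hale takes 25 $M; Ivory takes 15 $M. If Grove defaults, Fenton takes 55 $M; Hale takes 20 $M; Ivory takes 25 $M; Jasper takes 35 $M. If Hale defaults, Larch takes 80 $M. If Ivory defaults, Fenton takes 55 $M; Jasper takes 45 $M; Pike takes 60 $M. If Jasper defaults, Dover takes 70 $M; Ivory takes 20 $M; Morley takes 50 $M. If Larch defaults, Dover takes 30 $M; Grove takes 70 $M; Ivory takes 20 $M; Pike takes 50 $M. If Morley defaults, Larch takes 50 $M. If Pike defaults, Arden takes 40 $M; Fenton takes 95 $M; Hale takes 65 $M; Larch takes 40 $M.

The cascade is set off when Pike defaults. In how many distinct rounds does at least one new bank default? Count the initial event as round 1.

Round 1 — Pike defaults (initial).
  Arden: +40 → 40 < 120
  Fenton: +95 → 95 ≥ 60
  Hale: +65 → 65 < 110
  Larch: +40 → 40 ≥ 30
Round 2 — Fenton, Larch default.
  Dover: +30 → 30 < 50
  Grove: +70 → 70 < 80
  Hale: +25 → 90 < 110
  Ivory: +15+20 → 35 < 40
No further defaults.

2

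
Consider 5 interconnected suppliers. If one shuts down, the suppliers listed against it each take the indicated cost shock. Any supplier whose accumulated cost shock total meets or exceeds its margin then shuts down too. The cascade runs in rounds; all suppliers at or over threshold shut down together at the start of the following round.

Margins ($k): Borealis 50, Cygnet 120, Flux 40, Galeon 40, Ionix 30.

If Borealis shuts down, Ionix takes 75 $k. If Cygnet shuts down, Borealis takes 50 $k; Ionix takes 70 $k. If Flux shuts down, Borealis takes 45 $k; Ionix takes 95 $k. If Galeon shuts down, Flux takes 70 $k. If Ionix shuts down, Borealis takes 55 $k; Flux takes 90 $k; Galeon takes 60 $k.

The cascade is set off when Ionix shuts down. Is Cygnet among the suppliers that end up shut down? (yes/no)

Round 1 — Ionix shuts down (initial).
  Borealis: +55 → 55 ≥ 50
  Flux: +90 → 90 ≥ 40
  Galeon: +60 → 60 ≥ 40
Round 2 — Borealis, Flux, Galeon shut down.
No further shutdowns.

no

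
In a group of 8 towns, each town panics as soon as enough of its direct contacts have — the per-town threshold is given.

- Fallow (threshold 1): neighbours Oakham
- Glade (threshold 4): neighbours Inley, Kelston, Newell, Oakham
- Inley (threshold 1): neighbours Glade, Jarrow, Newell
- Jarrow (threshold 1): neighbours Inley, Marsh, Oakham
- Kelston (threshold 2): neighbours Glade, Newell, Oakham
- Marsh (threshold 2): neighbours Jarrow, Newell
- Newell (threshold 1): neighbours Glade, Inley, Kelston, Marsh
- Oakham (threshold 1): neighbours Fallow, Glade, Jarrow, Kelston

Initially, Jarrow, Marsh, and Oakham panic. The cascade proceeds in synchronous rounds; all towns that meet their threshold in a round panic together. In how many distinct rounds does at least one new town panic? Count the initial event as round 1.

Round 1 — Jarrow, Marsh, Oakham panic (initial).
Round 2 — checking thresholds:
  Fallow: 1 of 1 neighbours ≥ 1, panics.
  Glade: 1 of 4 neighbours < 4, below threshold.
  Inley: 1 of 3 neighbours ≥ 1, panics.
  Kelston: 1 of 3 neighbours < 2, below threshold.
  Newell: 1 of 4 neighbours ≥ 1, panics.
Round 3 — checking thresholds:
  Glade: 3 of 4 neighbours < 4, below threshold.
  Kelston: 2 of 3 neighbours ≥ 2, panics.
Round 4 — checking thresholds:
  Glade: 4 of 4 neighbours ≥ 4, panics.
Round 5 — no new panics; cascade stops.

4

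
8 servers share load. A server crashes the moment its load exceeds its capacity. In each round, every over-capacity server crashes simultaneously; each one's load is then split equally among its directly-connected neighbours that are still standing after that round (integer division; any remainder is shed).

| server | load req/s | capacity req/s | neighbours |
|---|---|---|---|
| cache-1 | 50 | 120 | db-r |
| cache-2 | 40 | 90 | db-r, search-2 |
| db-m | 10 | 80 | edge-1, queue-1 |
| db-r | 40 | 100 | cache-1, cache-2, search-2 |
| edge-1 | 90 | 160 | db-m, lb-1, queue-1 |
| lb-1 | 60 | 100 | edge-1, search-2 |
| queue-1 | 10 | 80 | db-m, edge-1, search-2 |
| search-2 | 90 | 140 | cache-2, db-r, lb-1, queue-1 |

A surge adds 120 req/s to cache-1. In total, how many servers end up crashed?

8

Round 1 — cache-1 at 170 > 120. cache-1 crashes.
  cache-1 sheds 170 req/s to db-r: 170 each.
    db-r: 40+170 = 210 > 100
Round 2 — db-r crashes.
  db-r sheds 210 req/s to cache-2, search-2: 105 each.
    cache-2: 40+105 = 145 > 90
    search-2: 90+105 = 195 > 140
Round 3 — cache-2, search-2 crash.
  cache-2 sheds 145 req/s: no online neighbours, lost.
  search-2 sheds 195 req/s to lb-1, queue-1: 97 each (1 lost).
    lb-1: 60+97 = 157 > 100
    queue-1: 10+97 = 107 > 80
Round 4 — lb-1, queue-1 crash.
  lb-1 sheds 157 req/s to edge-1: 157 each.
    edge-1: 90+157 = 247 > 160
  queue-1 sheds 107 req/s to db-m, edge-1: 53 each (1 lost).
    db-m: 10+53 = 63 ≤ 80
    edge-1: 247+53 = 300 > 160
Round 5 — edge-1 crashes.
  edge-1 sheds 300 req/s to db-m: 300 each.
    db-m: 63+300 = 363 > 80
Round 6 — db-m crashes.
  db-m sheds 363 req/s: no online neighbours, lost.
No further crashes.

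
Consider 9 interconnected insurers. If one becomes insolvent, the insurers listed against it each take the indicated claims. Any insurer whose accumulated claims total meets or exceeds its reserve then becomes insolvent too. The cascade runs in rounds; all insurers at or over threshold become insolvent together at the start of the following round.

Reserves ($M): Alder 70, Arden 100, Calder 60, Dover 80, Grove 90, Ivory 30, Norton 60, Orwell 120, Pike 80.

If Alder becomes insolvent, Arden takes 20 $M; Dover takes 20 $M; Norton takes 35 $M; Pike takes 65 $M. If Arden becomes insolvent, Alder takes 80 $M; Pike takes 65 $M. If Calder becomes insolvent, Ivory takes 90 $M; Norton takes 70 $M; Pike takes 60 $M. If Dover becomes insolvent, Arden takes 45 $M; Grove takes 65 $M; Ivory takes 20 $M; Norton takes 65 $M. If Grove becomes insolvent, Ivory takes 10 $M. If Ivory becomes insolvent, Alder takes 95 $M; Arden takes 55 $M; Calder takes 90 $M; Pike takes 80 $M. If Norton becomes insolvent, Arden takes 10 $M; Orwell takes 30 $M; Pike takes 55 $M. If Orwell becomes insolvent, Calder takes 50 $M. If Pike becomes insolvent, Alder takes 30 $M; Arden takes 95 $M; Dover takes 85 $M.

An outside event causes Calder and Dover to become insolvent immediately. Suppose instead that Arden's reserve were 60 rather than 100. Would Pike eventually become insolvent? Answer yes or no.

yes

With Arden's reserve at 60:
Round 1 — Calder, Dover become insolvent (initial).
  Arden: +45 → 45 < 60
  Grove: +65 → 65 < 90
  Ivory: +90+20 → 110 ≥ 30
  Norton: +70+65 → 135 ≥ 60
  Pike: +60 → 60 < 80
Round 2 — Ivory, Norton become insolvent.
  Alder: +95 → 95 ≥ 70
  Arden: +55+10 → 110 ≥ 60
  Orwell: +30 → 30 < 120
  Pike: +80+55 → 195 ≥ 80
Round 3 — Alder, Arden, Pike become insolvent.
No further insolvencies.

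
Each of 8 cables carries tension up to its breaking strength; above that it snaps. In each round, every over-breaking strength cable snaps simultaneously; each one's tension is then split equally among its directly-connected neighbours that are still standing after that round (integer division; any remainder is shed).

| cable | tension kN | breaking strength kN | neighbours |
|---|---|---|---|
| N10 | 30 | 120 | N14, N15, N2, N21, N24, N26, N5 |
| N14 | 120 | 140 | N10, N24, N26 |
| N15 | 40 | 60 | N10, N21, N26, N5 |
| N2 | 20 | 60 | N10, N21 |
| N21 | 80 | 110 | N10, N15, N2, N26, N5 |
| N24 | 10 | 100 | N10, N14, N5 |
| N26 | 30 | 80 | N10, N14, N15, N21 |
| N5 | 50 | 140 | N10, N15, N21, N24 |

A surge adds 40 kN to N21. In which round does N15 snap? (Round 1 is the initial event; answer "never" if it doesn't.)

Round 1 — N21 at 120 > 110. N21 snaps.
  N21 sheds 120 kN to N10, N15, N2, N26, N5: 24 each.
    N10: 30+24 = 54 ≤ 120
    N15: 40+24 = 64 > 60
    N2: 20+24 = 44 ≤ 60
    N26: 30+24 = 54 ≤ 80
    N5: 50+24 = 74 ≤ 140
Round 2 — N15 snaps.
  N15 sheds 64 kN to N10, N26, N5: 21 each (1 lost).
    N10: 54+21 = 75 ≤ 120
    N26: 54+21 = 75 ≤ 80
    N5: 74+21 = 95 ≤ 140
No further breaks.

2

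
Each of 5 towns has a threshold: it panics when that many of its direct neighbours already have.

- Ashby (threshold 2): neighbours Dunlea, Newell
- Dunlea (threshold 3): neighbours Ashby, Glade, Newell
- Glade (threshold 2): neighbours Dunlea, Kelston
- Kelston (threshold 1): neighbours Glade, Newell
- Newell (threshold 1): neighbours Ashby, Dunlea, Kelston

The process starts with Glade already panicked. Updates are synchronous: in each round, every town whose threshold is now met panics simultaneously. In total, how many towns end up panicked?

Round 1 — Glade panics (initial).
Round 2 — checking thresholds:
  Dunlea: 1 of 3 neighbours < 3, not yet.
  Kelston: 1 of 2 neighbours ≥ 1, panics.
Round 3 — checking thresholds:
  Dunlea: 1 of 3 neighbours < 3, not yet.
  Newell: 1 of 3 neighbours ≥ 1, panics.
Round 4 — no new panics; cascade stops.

3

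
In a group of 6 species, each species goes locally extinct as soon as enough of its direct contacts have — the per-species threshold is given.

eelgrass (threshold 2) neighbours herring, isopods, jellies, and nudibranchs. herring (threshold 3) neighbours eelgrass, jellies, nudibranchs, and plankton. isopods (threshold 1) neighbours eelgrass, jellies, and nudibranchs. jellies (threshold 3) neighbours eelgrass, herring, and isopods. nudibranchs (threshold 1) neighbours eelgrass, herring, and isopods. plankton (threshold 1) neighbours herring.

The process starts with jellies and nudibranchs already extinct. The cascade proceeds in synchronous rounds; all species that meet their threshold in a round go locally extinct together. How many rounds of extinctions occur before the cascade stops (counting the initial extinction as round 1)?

Round 1 — jellies, nudibranchs go locally extinct (initial).
Round 2 — checking thresholds:
  eelgrass: 2 of 4 neighbours ≥ 2, goes locally extinct.
  herring: 2 of 4 neighbours < 3, holds.
  isopods: 2 of 3 neighbours ≥ 1, goes locally extinct.
Round 3 — checking thresholds:
  herring: 3 of 4 neighbours ≥ 3, goes locally extinct.
Round 4 — checking thresholds:
  plankton: 1 of 1 neighbours ≥ 1, goes locally extinct.
Round 5 — no new extinctions; cascade stops.

4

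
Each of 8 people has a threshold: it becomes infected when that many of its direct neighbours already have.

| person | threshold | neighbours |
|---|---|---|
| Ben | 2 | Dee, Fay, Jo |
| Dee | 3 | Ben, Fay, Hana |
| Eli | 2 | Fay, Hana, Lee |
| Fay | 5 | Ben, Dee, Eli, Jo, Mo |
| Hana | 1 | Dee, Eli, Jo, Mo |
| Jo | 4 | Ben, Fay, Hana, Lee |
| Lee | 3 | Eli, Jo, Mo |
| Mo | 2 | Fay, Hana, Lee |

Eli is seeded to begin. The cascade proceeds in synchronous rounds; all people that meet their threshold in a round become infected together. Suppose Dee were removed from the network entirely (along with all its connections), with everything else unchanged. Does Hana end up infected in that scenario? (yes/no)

With Dee removed:
Round 1 — Eli becomes infected (initial).
Round 2 — checking thresholds:
  Fay: 1 of 4 neighbours < 5, below threshold.
  Hana: 1 of 3 neighbours ≥ 1, becomes infected.
  Lee: 1 of 3 neighbours < 3, below threshold.
Round 3 — no new infections; cascade stops.

yes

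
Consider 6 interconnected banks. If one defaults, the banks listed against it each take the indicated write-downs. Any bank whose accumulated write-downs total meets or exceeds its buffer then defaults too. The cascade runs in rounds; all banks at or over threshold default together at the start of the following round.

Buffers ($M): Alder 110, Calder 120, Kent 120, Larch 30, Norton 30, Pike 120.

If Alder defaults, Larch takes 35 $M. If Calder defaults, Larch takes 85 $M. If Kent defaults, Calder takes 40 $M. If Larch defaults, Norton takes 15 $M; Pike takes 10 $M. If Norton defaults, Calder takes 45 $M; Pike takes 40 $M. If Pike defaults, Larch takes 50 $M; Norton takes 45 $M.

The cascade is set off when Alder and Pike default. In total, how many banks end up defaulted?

4

Round 1 — Alder, Pike default (initial).
  Larch: +35+50 → 85 ≥ 30
  Norton: +45 → 45 ≥ 30
Round 2 — Larch, Norton default.
  Calder: +45 → 45 < 120
No further defaults.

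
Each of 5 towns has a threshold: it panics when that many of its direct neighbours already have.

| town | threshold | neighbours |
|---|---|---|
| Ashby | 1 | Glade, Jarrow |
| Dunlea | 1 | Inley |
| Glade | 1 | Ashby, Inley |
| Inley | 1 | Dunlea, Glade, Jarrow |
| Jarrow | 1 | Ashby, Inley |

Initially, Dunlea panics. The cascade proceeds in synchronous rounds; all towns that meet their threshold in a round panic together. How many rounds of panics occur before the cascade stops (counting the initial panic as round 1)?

4

Round 1 — Dunlea panics (initial).
Round 2 — checking thresholds:
  Inley: 1 of 3 neighbours ≥ 1, panics.
Round 3 — checking thresholds:
  Glade: 1 of 2 neighbours ≥ 1, panics.
  Jarrow: 1 of 2 neighbours ≥ 1, panics.
Round 4 — checking thresholds:
  Ashby: 2 of 2 neighbours ≥ 1, panics.
Round 5 — no new panics; cascade stops.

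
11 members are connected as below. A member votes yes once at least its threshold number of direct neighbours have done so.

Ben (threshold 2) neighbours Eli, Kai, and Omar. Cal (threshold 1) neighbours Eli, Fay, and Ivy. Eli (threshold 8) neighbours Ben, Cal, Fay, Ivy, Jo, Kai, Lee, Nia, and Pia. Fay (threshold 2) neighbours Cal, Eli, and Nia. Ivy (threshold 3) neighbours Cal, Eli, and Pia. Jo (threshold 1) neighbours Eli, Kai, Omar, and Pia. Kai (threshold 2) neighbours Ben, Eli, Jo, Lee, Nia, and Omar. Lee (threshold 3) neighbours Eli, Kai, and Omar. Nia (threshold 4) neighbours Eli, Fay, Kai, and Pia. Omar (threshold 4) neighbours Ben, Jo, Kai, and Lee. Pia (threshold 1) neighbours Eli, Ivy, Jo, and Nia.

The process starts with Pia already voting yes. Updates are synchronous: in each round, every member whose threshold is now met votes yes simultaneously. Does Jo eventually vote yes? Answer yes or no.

yes

Round 1 — Pia votes yes (initial).
Round 2 — checking thresholds:
  Eli: 1 of 9 neighbours < 8, below threshold.
  Ivy: 1 of 3 neighbours < 3, below threshold.
  Jo: 1 of 4 neighbours ≥ 1, votes yes.
  Nia: 1 of 4 neighbours < 4, below threshold.
Round 3 — no new yes votes; cascade stops.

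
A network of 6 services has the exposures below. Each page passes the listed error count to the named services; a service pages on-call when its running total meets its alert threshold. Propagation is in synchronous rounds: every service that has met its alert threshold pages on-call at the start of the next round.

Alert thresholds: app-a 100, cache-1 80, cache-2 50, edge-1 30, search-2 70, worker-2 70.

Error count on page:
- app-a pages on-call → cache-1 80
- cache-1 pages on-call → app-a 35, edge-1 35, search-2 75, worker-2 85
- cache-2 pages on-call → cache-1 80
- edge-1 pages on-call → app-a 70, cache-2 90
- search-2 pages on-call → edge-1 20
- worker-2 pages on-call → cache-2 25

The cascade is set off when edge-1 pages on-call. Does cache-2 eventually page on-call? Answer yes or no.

yes

Round 1 — edge-1 pages on-call (initial).
  app-a: +70 → 70 < 100
  cache-2: +90 → 90 ≥ 50
Round 2 — cache-2 pages on-call.
  cache-1: +80 → 80 ≥ 80
Round 3 — cache-1 pages on-call.
  app-a: +35 → 105 ≥ 100
  search-2: +75 → 75 ≥ 70
  worker-2: +85 → 85 ≥ 70
Round 4 — app-a, search-2, worker-2 page on-call.
No further pages.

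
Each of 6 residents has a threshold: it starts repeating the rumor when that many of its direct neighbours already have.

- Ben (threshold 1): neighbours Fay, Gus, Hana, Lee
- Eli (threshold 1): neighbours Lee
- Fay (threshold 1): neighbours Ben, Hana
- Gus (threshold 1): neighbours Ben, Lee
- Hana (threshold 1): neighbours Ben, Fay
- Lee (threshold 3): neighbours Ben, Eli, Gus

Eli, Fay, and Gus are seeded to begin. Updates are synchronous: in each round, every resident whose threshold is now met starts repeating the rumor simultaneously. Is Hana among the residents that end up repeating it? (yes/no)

yes

Round 1 — Eli, Fay, Gus start repeating the rumor (initial).
Round 2 — checking thresholds:
  Ben: 2 of 4 neighbours ≥ 1, starts repeating the rumor.
  Hana: 1 of 2 neighbours ≥ 1, starts repeating the rumor.
  Lee: 2 of 3 neighbours < 3, not yet.
Round 3 — checking thresholds:
  Lee: 3 of 3 neighbours ≥ 3, starts repeating the rumor.
Round 4 — no new spreads; cascade stops.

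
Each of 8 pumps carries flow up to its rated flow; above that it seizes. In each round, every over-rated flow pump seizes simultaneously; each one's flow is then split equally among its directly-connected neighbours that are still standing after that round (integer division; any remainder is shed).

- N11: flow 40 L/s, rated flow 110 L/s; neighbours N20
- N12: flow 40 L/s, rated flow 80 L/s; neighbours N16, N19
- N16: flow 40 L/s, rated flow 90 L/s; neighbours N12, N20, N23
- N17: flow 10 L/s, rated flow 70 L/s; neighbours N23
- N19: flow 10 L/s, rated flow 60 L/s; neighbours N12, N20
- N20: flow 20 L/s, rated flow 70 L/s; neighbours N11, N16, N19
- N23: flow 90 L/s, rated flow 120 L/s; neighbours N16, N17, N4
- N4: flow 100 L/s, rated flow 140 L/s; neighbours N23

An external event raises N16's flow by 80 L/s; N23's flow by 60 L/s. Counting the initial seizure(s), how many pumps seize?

7

Round 1 — N16 at 120 > 90; N23 at 150 > 120. N16, N23 seize.
  N16 sheds 120 L/s to N12, N20: 60 each.
    N12: 40+60 = 100 > 80
    N20: 20+60 = 80 > 70
  N23 sheds 150 L/s to N17, N4: 75 each.
    N17: 10+75 = 85 > 70
    N4: 100+75 = 175 > 140
Round 2 — N12, N17, N20, N4 seize.
  N12 sheds 100 L/s to N19: 100 each.
    N19: 10+100 = 110 > 60
  N17 sheds 85 L/s: no online neighbours, lost.
  N20 sheds 80 L/s to N11, N19: 40 each.
    N11: 40+40 = 80 ≤ 110
    N19: 110+40 = 150 > 60
  N4 sheds 175 L/s: no online neighbours, lost.
Round 3 — N19 seizes.
  N19 sheds 150 L/s: no online neighbours, lost.
No further seizures.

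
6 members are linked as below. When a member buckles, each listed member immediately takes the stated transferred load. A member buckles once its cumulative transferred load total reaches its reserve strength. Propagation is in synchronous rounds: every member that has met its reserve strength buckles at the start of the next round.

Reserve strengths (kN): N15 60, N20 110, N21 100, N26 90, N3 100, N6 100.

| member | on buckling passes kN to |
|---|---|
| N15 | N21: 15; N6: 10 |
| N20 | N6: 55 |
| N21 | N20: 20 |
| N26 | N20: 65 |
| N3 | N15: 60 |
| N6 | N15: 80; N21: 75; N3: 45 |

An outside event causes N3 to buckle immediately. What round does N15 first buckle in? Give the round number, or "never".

2

Round 1 — N3 buckles (initial).
  N15: +60 → 60 ≥ 60
Round 2 — N15 buckles.
  N21: +15 → 15 < 100
  N6: +10 → 10 < 100
No further bucklings.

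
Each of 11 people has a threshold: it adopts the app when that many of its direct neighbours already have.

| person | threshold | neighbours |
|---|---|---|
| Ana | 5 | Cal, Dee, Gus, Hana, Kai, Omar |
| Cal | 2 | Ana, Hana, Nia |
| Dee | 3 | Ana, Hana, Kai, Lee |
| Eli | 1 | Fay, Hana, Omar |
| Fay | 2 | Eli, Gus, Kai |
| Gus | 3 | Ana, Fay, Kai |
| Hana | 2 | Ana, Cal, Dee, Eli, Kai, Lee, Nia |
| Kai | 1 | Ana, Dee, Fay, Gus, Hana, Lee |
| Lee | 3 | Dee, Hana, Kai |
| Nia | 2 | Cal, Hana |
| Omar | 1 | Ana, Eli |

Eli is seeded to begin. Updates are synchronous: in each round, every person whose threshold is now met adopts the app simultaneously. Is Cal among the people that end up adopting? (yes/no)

Round 1 — Eli adopts the app (initial).
Round 2 — checking thresholds:
  Fay: 1 of 3 neighbours < 2, not yet.
  Hana: 1 of 7 neighbours < 2, not yet.
  Omar: 1 of 2 neighbours ≥ 1, adopts the app.
Round 3 — no new adoptions; cascade stops.

no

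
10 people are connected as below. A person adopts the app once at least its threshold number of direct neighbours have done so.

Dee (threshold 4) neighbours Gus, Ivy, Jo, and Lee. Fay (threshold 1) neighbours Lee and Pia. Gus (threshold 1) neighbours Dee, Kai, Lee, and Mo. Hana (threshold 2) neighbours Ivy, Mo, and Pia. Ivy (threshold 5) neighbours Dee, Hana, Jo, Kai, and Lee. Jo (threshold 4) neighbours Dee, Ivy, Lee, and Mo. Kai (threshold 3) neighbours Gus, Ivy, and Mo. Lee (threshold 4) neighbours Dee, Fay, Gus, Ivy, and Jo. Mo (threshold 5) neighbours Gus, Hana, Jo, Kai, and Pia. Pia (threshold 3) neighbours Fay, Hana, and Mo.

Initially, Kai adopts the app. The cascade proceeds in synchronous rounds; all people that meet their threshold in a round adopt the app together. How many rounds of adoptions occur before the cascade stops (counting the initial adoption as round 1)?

Round 1 — Kai adopts the app (initial).
Round 2 — checking thresholds:
  Gus: 1 of 4 neighbours ≥ 1, adopts the app.
  Ivy: 1 of 5 neighbours < 5, not yet.
  Mo: 1 of 5 neighbours < 5, not yet.
Round 3 — no new adoptions; cascade stops.

2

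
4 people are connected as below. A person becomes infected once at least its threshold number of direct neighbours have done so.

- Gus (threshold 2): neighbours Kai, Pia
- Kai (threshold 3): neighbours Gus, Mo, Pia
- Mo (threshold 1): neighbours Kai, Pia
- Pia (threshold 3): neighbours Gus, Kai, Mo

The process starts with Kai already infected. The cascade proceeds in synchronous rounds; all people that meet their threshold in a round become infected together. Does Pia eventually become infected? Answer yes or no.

Round 1 — Kai becomes infected (initial).
Round 2 — checking thresholds:
  Gus: 1 of 2 neighbours < 2, holds.
  Mo: 1 of 2 neighbours ≥ 1, becomes infected.
  Pia: 1 of 3 neighbours < 3, holds.
Round 3 — no new infections; cascade stops.

no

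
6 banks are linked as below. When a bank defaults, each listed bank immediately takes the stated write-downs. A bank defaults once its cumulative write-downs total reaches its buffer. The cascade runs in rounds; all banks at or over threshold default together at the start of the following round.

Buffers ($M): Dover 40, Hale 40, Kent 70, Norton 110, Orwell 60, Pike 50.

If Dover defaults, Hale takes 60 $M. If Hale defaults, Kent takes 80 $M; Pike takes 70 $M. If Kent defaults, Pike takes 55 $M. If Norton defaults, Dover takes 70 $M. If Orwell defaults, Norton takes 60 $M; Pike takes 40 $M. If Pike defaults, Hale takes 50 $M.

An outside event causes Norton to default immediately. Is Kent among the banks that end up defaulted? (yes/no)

yes

Round 1 — Norton defaults (initial).
  Dover: +70 → 70 ≥ 40
Round 2 — Dover defaults.
  Hale: +60 → 60 ≥ 40
Round 3 — Hale defaults.
  Kent: +80 → 80 ≥ 70
  Pike: +70 → 70 ≥ 50
Round 4 — Kent, Pike default.
No further defaults.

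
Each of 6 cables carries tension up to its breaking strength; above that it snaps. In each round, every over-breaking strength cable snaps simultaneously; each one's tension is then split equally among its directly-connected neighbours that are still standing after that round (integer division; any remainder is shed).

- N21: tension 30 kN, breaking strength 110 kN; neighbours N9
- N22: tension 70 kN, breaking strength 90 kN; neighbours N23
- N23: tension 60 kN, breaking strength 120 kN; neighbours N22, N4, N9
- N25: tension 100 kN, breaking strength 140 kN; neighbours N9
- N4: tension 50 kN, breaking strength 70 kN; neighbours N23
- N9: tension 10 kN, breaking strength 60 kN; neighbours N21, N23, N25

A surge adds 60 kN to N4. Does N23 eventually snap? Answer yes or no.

Round 1 — N4 at 110 > 70. N4 snaps.
  N4 sheds 110 kN to N23: 110 each.
    N23: 60+110 = 170 > 120
Round 2 — N23 snaps.
  N23 sheds 170 kN to N22, N9: 85 each.
    N22: 70+85 = 155 > 90
    N9: 10+85 = 95 > 60
Round 3 — N22, N9 snap.
  N22 sheds 155 kN: no online neighbours, lost.
  N9 sheds 95 kN to N21, N25: 47 each (1 lost).
    N21: 30+47 = 77 ≤ 110
    N25: 100+47 = 147 > 140
Round 4 — N25 snaps.
  N25 sheds 147 kN: no online neighbours, lost.
No further breaks.

yes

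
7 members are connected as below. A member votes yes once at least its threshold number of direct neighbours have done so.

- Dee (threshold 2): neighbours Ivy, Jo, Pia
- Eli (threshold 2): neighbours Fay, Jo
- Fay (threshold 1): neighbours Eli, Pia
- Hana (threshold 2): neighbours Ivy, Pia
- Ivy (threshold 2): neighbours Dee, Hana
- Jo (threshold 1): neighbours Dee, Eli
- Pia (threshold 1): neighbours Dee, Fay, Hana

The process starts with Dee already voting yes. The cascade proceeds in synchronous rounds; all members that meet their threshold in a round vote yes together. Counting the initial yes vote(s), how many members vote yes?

Round 1 — Dee votes yes (initial).
Round 2 — checking thresholds:
  Ivy: 1 of 2 neighbours < 2, not yet.
  Jo: 1 of 2 neighbours ≥ 1, votes yes.
  Pia: 1 of 3 neighbours ≥ 1, votes yes.
Round 3 — checking thresholds:
  Eli: 1 of 2 neighbours < 2, not yet.
  Fay: 1 of 2 neighbours ≥ 1, votes yes.
  Hana: 1 of 2 neighbours < 2, not yet.
  Ivy: 1 of 2 neighbours < 2, not yet.
Round 4 — checking thresholds:
  Eli: 2 of 2 neighbours ≥ 2, votes yes.
  Hana: 1 of 2 neighbours < 2, not yet.
  Ivy: 1 of 2 neighbours < 2, not yet.
Round 5 — no new yes votes; cascade stops.

5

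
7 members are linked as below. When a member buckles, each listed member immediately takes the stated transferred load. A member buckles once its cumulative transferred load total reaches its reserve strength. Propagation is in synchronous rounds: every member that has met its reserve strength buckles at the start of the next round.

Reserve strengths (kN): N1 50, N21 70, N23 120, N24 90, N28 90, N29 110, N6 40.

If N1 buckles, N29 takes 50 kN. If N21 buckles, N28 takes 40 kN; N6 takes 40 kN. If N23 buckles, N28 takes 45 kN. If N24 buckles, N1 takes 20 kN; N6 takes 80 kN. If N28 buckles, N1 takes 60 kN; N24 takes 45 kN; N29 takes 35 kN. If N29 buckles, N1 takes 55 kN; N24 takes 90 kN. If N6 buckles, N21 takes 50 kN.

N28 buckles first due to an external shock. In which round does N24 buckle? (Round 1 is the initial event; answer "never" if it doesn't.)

never

Round 1 — N28 buckles (initial).
  N1: +60 → 60 ≥ 50
  N24: +45 → 45 < 90
  N29: +35 → 35 < 110
Round 2 — N1 buckles.
  N29: +50 → 85 < 110
No further bucklings.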